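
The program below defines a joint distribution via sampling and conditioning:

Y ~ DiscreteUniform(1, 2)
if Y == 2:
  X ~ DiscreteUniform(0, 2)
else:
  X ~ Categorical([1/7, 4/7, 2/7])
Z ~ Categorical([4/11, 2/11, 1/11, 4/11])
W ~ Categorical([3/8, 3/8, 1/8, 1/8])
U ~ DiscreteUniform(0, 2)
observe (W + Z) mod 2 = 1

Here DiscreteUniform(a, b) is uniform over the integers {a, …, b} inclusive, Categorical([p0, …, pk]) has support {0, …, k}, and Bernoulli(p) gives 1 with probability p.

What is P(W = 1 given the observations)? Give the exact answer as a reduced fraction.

Enumerate traces; 144 have nonzero weight after conditioning:
  (Y=1, X=0, Z=0, W=1, U=0) weight 1/308
  (Y=1, X=0, Z=0, W=1, U=1) weight 1/308
  (Y=1, X=0, Z=0, W=1, U=2) weight 1/308
  (Y=1, X=0, Z=0, W=3, U=0) weight 1/924
  (Y=1, X=0, Z=0, W=3, U=1) weight 1/924
  (Y=1, X=0, Z=0, W=3, U=2) weight 1/924
  (Y=1, X=0, Z=1, W=0, U=0) weight 1/616
  (Y=1, X=0, Z=1, W=0, U=1) weight 1/616
  (Y=1, X=0, Z=1, W=2, U=0) weight 1/1848
  … 135 more
Group by W:
  weight(W=0) = 9/44
  weight(W=1) = 15/88
  weight(W=2) = 3/44
  weight(W=3) = 5/88
Total weight = 9/44 + 15/88 + 3/44 + 5/88 = 1/2
P(W=0 | obs) = 9/44 / 1/2 = 9/22
P(W=1 | obs) = 15/88 / 1/2 = 15/44
P(W=2 | obs) = 3/44 / 1/2 = 3/22
P(W=3 | obs) = 5/88 / 1/2 = 5/44

P(W = 1 | obs) = 15/44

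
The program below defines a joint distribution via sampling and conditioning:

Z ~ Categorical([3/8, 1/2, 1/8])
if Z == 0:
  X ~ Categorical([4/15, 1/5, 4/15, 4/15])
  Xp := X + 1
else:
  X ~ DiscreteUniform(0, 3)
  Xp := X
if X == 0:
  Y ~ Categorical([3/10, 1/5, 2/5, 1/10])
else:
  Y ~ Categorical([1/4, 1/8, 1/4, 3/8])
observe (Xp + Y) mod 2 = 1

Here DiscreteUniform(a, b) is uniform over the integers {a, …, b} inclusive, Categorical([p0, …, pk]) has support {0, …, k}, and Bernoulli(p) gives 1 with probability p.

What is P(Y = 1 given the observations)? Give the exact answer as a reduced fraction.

P(Y = 1 | obs) = 465/3128

Enumerate traces; 24 have nonzero weight after conditioning:
  (Z=0, X=0, Y=0) weight 3/100
  (Z=0, X=0, Y=2) weight 1/25
  (Z=0, X=1, Y=1) weight 3/320
  (Z=0, X=1, Y=3) weight 9/320
  (Z=0, X=2, Y=0) weight 1/40
  (Z=0, X=2, Y=2) weight 1/40
  (Z=0, X=3, Y=1) weight 1/80
  (Z=0, X=3, Y=3) weight 3/80
  … 16 more
Group by Y:
  weight(Y=0) = 213/1600
  weight(Y=1) = 93/1280
  weight(Y=2) = 229/1600
  weight(Y=3) = 179/1280
Total weight = 213/1600 + 93/1280 + 229/1600 + 179/1280 = 391/800
P(Y=0 | obs) = 213/1600 / 391/800 = 213/782
P(Y=1 | obs) = 93/1280 / 391/800 = 465/3128
P(Y=2 | obs) = 229/1600 / 391/800 = 229/782
P(Y=3 | obs) = 179/1280 / 391/800 = 895/3128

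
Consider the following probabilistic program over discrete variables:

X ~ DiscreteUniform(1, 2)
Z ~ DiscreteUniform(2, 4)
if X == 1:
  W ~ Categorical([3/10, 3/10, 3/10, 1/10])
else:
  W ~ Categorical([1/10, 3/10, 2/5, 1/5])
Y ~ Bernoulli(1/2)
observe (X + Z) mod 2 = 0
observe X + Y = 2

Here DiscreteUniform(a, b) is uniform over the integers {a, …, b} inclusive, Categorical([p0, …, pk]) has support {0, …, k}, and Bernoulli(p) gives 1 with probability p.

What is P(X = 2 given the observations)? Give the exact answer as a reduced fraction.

P(X = 2 | obs) = 2/3

Enumerate traces; 12 have nonzero weight after conditioning:
  (X=1, Z=3, W=0, Y=1) weight 1/40
  (X=1, Z=3, W=1, Y=1) weight 1/40
  (X=1, Z=3, W=2, Y=1) weight 1/40
  (X=1, Z=3, W=3, Y=1) weight 1/120
  (X=2, Z=2, W=0, Y=0) weight 1/120
  (X=2, Z=2, W=1, Y=0) weight 1/40
  (X=2, Z=2, W=2, Y=0) weight 1/30
  (X=2, Z=2, W=3, Y=0) weight 1/60
  … 4 more
Group by X:
  weight(X=1) = 1/12
  weight(X=2) = 1/6
Total weight = 1/12 + 1/6 = 1/4
P(X=1 | obs) = 1/12 / 1/4 = 1/3
P(X=2 | obs) = 1/6 / 1/4 = 2/3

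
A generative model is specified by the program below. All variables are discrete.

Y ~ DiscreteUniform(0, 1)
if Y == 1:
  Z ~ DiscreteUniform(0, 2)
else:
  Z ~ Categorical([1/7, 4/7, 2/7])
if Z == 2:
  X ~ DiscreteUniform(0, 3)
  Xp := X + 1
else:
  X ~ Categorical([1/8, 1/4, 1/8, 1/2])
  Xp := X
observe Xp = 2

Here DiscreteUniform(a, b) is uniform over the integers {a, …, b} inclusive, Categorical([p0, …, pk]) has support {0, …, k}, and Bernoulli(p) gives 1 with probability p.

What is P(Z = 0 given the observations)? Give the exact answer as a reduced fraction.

P(Z = 0 | obs) = 2/11

Enumerate traces; 6 have nonzero weight after conditioning:
  (Y=0, Z=0, X=2) weight 1/112
  (Y=0, Z=1, X=2) weight 1/28
  (Y=0, Z=2, X=1) weight 1/28
  (Y=1, Z=0, X=2) weight 1/48
  (Y=1, Z=1, X=2) weight 1/48
  (Y=1, Z=2, X=1) weight 1/24
Group by Z:
  weight(Z=0) = 5/168
  weight(Z=1) = 19/336
  weight(Z=2) = 13/168
Total weight = 5/168 + 19/336 + 13/168 = 55/336
P(Z=0 | obs) = 5/168 / 55/336 = 2/11
P(Z=1 | obs) = 19/336 / 55/336 = 19/55
P(Z=2 | obs) = 13/168 / 55/336 = 26/55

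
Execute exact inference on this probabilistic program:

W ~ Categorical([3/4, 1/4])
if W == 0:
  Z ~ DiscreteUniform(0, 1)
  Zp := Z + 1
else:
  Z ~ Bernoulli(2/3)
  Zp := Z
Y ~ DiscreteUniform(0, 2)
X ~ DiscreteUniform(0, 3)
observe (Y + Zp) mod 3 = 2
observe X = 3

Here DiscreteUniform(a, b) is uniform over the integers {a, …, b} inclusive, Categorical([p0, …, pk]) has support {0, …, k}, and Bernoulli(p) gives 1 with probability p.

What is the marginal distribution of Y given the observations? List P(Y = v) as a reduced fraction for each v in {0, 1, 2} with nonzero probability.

P(Y=0) = 3/8, P(Y=1) = 13/24, P(Y=2) = 1/12

Enumerate traces; 4 have nonzero weight after conditioning:
  (W=0, Z=0, Y=1, X=3) weight 1/32
  (W=0, Z=1, Y=0, X=3) weight 1/32
  (W=1, Z=0, Y=2, X=3) weight 1/144
  (W=1, Z=1, Y=1, X=3) weight 1/72
Group by Y:
  weight(Y=0) = 1/32
  weight(Y=1) = 13/288
  weight(Y=2) = 1/144
Total weight = 1/32 + 13/288 + 1/144 = 1/12
P(Y=0 | obs) = 1/32 / 1/12 = 3/8
P(Y=1 | obs) = 13/288 / 1/12 = 13/24
P(Y=2 | obs) = 1/144 / 1/12 = 1/12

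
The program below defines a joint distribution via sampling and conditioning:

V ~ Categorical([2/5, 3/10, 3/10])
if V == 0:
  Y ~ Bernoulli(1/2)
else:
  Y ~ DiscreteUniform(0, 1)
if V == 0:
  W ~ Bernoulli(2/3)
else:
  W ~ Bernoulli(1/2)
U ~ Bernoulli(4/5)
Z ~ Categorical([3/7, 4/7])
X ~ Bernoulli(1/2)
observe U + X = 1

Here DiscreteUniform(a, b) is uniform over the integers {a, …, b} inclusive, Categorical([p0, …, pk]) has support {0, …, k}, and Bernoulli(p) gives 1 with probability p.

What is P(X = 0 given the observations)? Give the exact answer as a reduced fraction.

Enumerate traces; 48 have nonzero weight after conditioning:
  (V=0, Y=0, W=0, U=0, Z=0, X=1) weight 1/350
  (V=0, Y=0, W=0, U=0, Z=1, X=1) weight 2/525
  (V=0, Y=0, W=0, U=1, Z=0, X=0) weight 2/175
  (V=0, Y=0, W=0, U=1, Z=1, X=0) weight 8/525
  (V=0, Y=0, W=1, U=0, Z=0, X=1) weight 1/175
  (V=0, Y=0, W=1, U=0, Z=1, X=1) weight 4/525
  (V=0, Y=0, W=1, U=1, Z=0, X=0) weight 4/175
  (V=0, Y=0, W=1, U=1, Z=1, X=0) weight 16/525
  … 40 more
Group by X:
  weight(X=0) = 2/5
  weight(X=1) = 1/10
Total weight = 2/5 + 1/10 = 1/2
P(X=0 | obs) = 2/5 / 1/2 = 4/5
P(X=1 | obs) = 1/10 / 1/2 = 1/5

P(X = 0 | obs) = 4/5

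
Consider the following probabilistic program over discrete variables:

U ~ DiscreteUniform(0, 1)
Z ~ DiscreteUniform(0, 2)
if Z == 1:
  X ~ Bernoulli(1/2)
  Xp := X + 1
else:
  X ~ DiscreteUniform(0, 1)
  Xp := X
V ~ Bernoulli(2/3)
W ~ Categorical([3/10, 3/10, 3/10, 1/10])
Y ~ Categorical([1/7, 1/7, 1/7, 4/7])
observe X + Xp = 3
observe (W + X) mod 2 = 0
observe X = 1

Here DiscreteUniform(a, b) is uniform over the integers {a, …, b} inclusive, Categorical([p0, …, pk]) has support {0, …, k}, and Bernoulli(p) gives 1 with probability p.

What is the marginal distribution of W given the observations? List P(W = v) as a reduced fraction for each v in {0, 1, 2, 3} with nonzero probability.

P(W=1) = 3/4, P(W=3) = 1/4

Enumerate traces; 32 have nonzero weight after conditioning:
  (U=0, Z=1, X=1, V=0, W=1, Y=0) weight 1/840
  (U=0, Z=1, X=1, V=0, W=1, Y=1) weight 1/840
  (U=0, Z=1, X=1, V=0, W=1, Y=2) weight 1/840
  (U=0, Z=1, X=1, V=0, W=1, Y=3) weight 1/210
  (U=0, Z=1, X=1, V=0, W=3, Y=0) weight 1/2520
  (U=0, Z=1, X=1, V=0, W=3, Y=1) weight 1/2520
  (U=0, Z=1, X=1, V=0, W=3, Y=2) weight 1/2520
  (U=0, Z=1, X=1, V=0, W=3, Y=3) weight 1/630
  … 24 more
Group by W:
  weight(W=1) = 1/20
  weight(W=3) = 1/60
Total weight = 1/20 + 1/60 = 1/15
P(W=1 | obs) = 1/20 / 1/15 = 3/4
P(W=3 | obs) = 1/60 / 1/15 = 1/4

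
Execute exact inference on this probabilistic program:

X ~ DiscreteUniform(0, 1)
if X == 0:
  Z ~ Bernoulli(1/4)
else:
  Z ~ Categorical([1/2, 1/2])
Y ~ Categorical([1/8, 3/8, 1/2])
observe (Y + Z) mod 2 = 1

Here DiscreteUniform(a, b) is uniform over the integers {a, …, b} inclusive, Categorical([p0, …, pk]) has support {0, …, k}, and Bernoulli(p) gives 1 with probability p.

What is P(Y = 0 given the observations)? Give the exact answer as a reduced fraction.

P(Y = 0 | obs) = 1/10

Enumerate traces; 6 have nonzero weight after conditioning:
  (X=0, Z=0, Y=1) weight 9/64
  (X=0, Z=1, Y=0) weight 1/64
  (X=0, Z=1, Y=2) weight 1/16
  (X=1, Z=0, Y=1) weight 3/32
  (X=1, Z=1, Y=0) weight 1/32
  (X=1, Z=1, Y=2) weight 1/8
Group by Y:
  weight(Y=0) = 3/64
  weight(Y=1) = 15/64
  weight(Y=2) = 3/16
Total weight = 3/64 + 15/64 + 3/16 = 15/32
P(Y=0 | obs) = 3/64 / 15/32 = 1/10
P(Y=1 | obs) = 15/64 / 15/32 = 1/2
P(Y=2 | obs) = 3/16 / 15/32 = 2/5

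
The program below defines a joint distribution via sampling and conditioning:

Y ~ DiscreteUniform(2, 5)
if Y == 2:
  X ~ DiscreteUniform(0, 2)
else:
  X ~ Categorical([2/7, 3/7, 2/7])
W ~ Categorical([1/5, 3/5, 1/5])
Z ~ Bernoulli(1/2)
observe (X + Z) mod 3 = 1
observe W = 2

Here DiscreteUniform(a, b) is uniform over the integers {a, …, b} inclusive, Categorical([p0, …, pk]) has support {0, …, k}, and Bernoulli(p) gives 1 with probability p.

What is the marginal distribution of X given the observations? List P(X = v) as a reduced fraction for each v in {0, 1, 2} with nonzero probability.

Enumerate traces; 8 have nonzero weight after conditioning:
  (Y=2, X=0, W=2, Z=1) weight 1/120
  (Y=2, X=1, W=2, Z=0) weight 1/120
  (Y=3, X=0, W=2, Z=1) weight 1/140
  (Y=3, X=1, W=2, Z=0) weight 3/280
  (Y=4, X=0, W=2, Z=1) weight 1/140
  (Y=4, X=1, W=2, Z=0) weight 3/280
  (Y=5, X=0, W=2, Z=1) weight 1/140
  (Y=5, X=1, W=2, Z=0) weight 3/280
Group by X:
  weight(X=0) = 5/168
  weight(X=1) = 17/420
Total weight = 5/168 + 17/420 = 59/840
P(X=0 | obs) = 5/168 / 59/840 = 25/59
P(X=1 | obs) = 17/420 / 59/840 = 34/59

P(X=0) = 25/59, P(X=1) = 34/59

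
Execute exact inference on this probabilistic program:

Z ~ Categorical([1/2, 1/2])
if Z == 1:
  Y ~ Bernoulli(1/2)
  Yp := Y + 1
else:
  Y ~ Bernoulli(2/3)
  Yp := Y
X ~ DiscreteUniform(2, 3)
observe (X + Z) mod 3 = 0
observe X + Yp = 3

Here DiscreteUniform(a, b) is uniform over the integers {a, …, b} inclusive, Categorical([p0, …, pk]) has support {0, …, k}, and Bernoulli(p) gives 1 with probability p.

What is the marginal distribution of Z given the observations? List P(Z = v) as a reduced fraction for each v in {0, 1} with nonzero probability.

P(Z=0) = 2/5, P(Z=1) = 3/5

Enumerate traces; 2 have nonzero weight after conditioning:
  (Z=0, Y=0, X=3) weight 1/12
  (Z=1, Y=0, X=2) weight 1/8
Group by Z:
  weight(Z=0) = 1/12
  weight(Z=1) = 1/8
Total weight = 1/12 + 1/8 = 5/24
P(Z=0 | obs) = 1/12 / 5/24 = 2/5
P(Z=1 | obs) = 1/8 / 5/24 = 3/5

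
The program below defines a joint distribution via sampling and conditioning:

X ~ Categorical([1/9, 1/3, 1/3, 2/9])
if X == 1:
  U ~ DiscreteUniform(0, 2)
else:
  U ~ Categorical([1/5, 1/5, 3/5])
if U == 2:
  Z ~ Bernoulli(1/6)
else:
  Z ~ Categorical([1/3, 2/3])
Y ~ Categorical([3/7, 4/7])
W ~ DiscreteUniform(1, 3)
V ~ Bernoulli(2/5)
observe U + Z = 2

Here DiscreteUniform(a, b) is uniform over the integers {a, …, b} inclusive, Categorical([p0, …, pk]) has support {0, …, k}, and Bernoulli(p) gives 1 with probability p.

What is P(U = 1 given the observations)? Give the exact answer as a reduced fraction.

P(U = 1 | obs) = 44/159

Enumerate traces; 96 have nonzero weight after conditioning:
  (X=0, U=1, Z=1, Y=0, W=1, V=0) weight 2/1575
  (X=0, U=1, Z=1, Y=0, W=1, V=1) weight 4/4725
  (X=0, U=1, Z=1, Y=0, W=2, V=0) weight 2/1575
  (X=0, U=1, Z=1, Y=0, W=2, V=1) weight 4/4725
  (X=0, U=1, Z=1, Y=0, W=3, V=0) weight 2/1575
  (X=0, U=1, Z=1, Y=0, W=3, V=1) weight 4/4725
  (X=0, U=1, Z=1, Y=1, W=1, V=0) weight 8/4725
  (X=0, U=1, Z=1, Y=1, W=1, V=1) weight 16/14175
  (X=0, U=2, Z=0, Y=0, W=1, V=0) weight 1/210
  … 87 more
Group by U:
  weight(U=1) = 22/135
  weight(U=2) = 23/54
Total weight = 22/135 + 23/54 = 53/90
P(U=1 | obs) = 22/135 / 53/90 = 44/159
P(U=2 | obs) = 23/54 / 53/90 = 115/159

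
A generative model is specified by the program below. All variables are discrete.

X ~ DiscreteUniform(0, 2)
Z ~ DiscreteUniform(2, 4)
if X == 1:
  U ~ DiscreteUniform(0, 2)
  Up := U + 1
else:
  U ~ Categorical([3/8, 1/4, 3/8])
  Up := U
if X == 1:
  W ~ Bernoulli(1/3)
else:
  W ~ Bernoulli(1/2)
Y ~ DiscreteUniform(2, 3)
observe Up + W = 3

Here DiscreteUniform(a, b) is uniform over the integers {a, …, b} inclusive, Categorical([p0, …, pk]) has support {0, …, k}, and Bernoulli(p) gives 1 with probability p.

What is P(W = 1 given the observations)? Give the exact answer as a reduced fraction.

P(W = 1 | obs) = 35/51

Enumerate traces; 24 have nonzero weight after conditioning:
  (X=0, Z=2, U=2, W=1, Y=2) weight 1/96
  (X=0, Z=2, U=2, W=1, Y=3) weight 1/96
  (X=0, Z=3, U=2, W=1, Y=2) weight 1/96
  (X=0, Z=3, U=2, W=1, Y=3) weight 1/96
  (X=0, Z=4, U=2, W=1, Y=2) weight 1/96
  (X=0, Z=4, U=2, W=1, Y=3) weight 1/96
  (X=1, Z=2, U=1, W=1, Y=2) weight 1/162
  (X=1, Z=2, U=1, W=1, Y=3) weight 1/162
  (X=1, Z=2, U=2, W=0, Y=2) weight 1/81
  … 15 more
Group by W:
  weight(W=0) = 2/27
  weight(W=1) = 35/216
Total weight = 2/27 + 35/216 = 17/72
P(W=0 | obs) = 2/27 / 17/72 = 16/51
P(W=1 | obs) = 35/216 / 17/72 = 35/51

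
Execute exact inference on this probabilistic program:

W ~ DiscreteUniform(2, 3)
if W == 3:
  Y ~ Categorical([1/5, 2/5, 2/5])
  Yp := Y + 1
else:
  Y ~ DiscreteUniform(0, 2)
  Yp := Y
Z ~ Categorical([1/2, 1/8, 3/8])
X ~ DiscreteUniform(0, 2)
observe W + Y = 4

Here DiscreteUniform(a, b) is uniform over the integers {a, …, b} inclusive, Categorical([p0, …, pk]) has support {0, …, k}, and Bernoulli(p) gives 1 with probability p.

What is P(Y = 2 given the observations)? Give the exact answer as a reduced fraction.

P(Y = 2 | obs) = 5/11

Enumerate traces; 18 have nonzero weight after conditioning:
  (W=2, Y=2, Z=0, X=0) weight 1/36
  (W=2, Y=2, Z=0, X=1) weight 1/36
  (W=2, Y=2, Z=0, X=2) weight 1/36
  (W=2, Y=2, Z=1, X=0) weight 1/144
  (W=2, Y=2, Z=1, X=1) weight 1/144
  (W=2, Y=2, Z=1, X=2) weight 1/144
  (W=2, Y=2, Z=2, X=0) weight 1/48
  (W=2, Y=2, Z=2, X=1) weight 1/48
  (W=3, Y=1, Z=0, X=0) weight 1/30
  … 9 more
Group by Y:
  weight(Y=1) = 1/5
  weight(Y=2) = 1/6
Total weight = 1/5 + 1/6 = 11/30
P(Y=1 | obs) = 1/5 / 11/30 = 6/11
P(Y=2 | obs) = 1/6 / 11/30 = 5/11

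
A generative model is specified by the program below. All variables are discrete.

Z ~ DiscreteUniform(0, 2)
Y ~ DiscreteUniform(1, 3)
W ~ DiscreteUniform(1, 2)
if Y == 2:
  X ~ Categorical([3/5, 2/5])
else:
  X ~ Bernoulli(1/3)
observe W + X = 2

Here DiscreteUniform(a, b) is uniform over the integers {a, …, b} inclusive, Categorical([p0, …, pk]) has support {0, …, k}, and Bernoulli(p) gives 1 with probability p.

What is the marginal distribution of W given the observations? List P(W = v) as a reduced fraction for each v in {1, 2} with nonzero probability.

P(W=1) = 16/45, P(W=2) = 29/45

Enumerate traces; 18 have nonzero weight after conditioning:
  (Z=0, Y=1, W=1, X=1) weight 1/54
  (Z=0, Y=1, W=2, X=0) weight 1/27
  (Z=0, Y=2, W=1, X=1) weight 1/45
  (Z=0, Y=2, W=2, X=0) weight 1/30
  (Z=0, Y=3, W=1, X=1) weight 1/54
  (Z=0, Y=3, W=2, X=0) weight 1/27
  (Z=1, Y=1, W=1, X=1) weight 1/54
  (Z=1, Y=1, W=2, X=0) weight 1/27
  … 10 more
Group by W:
  weight(W=1) = 8/45
  weight(W=2) = 29/90
Total weight = 8/45 + 29/90 = 1/2
P(W=1 | obs) = 8/45 / 1/2 = 16/45
P(W=2 | obs) = 29/90 / 1/2 = 29/45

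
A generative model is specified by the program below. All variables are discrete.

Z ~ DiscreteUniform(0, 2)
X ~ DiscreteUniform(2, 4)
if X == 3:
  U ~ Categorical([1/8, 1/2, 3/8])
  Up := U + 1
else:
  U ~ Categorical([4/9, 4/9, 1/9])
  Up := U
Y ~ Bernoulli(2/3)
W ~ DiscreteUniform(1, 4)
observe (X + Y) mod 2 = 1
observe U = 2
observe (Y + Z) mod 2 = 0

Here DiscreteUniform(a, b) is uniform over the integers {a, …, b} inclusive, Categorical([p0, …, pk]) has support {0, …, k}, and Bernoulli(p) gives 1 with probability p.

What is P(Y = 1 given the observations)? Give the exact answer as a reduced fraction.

Enumerate traces; 16 have nonzero weight after conditioning:
  (Z=0, X=3, U=2, Y=0, W=1) weight 1/288
  (Z=0, X=3, U=2, Y=0, W=2) weight 1/288
  (Z=0, X=3, U=2, Y=0, W=3) weight 1/288
  (Z=0, X=3, U=2, Y=0, W=4) weight 1/288
  (Z=1, X=2, U=2, Y=1, W=1) weight 1/486
  (Z=1, X=2, U=2, Y=1, W=2) weight 1/486
  (Z=1, X=2, U=2, Y=1, W=3) weight 1/486
  (Z=1, X=2, U=2, Y=1, W=4) weight 1/486
  … 8 more
Group by Y:
  weight(Y=0) = 1/36
  weight(Y=1) = 4/243
Total weight = 1/36 + 4/243 = 43/972
P(Y=0 | obs) = 1/36 / 43/972 = 27/43
P(Y=1 | obs) = 4/243 / 43/972 = 16/43

P(Y = 1 | obs) = 16/43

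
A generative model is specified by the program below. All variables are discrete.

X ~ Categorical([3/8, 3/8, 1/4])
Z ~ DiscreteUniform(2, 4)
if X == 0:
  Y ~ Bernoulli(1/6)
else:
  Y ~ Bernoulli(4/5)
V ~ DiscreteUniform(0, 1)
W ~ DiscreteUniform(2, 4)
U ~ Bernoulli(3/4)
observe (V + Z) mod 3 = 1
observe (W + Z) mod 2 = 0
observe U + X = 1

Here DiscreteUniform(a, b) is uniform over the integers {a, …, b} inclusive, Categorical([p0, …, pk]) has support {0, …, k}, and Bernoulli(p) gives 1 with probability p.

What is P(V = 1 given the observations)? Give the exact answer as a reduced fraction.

P(V = 1 | obs) = 1/3

Enumerate traces; 12 have nonzero weight after conditioning:
  (X=0, Z=3, Y=0, V=1, W=3, U=1) weight 5/384
  (X=0, Z=3, Y=1, V=1, W=3, U=1) weight 1/384
  (X=0, Z=4, Y=0, V=0, W=2, U=1) weight 5/384
  (X=0, Z=4, Y=0, V=0, W=4, U=1) weight 5/384
  (X=0, Z=4, Y=1, V=0, W=2, U=1) weight 1/384
  (X=0, Z=4, Y=1, V=0, W=4, U=1) weight 1/384
  (X=1, Z=3, Y=0, V=1, W=3, U=0) weight 1/960
  (X=1, Z=3, Y=1, V=1, W=3, U=0) weight 1/240
  … 4 more
Group by V:
  weight(V=0) = 1/24
  weight(V=1) = 1/48
Total weight = 1/24 + 1/48 = 1/16
P(V=0 | obs) = 1/24 / 1/16 = 2/3
P(V=1 | obs) = 1/48 / 1/16 = 1/3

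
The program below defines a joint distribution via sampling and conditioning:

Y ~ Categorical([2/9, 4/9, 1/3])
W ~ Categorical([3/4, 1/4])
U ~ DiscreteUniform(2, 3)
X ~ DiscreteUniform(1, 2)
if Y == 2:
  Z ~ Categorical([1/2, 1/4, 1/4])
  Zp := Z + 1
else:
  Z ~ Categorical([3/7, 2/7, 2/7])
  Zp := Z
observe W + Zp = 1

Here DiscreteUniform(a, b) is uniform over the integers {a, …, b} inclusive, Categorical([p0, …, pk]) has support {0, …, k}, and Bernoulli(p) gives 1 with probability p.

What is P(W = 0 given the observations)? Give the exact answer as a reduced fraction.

P(W = 0 | obs) = 15/19

Enumerate traces; 20 have nonzero weight after conditioning:
  (Y=0, W=0, U=2, X=1, Z=1) weight 1/84
  (Y=0, W=0, U=2, X=2, Z=1) weight 1/84
  (Y=0, W=0, U=3, X=1, Z=1) weight 1/84
  (Y=0, W=0, U=3, X=2, Z=1) weight 1/84
  (Y=0, W=1, U=2, X=1, Z=0) weight 1/168
  (Y=0, W=1, U=2, X=2, Z=0) weight 1/168
  (Y=0, W=1, U=3, X=1, Z=0) weight 1/168
  (Y=0, W=1, U=3, X=2, Z=0) weight 1/168
  … 12 more
Group by W:
  weight(W=0) = 15/56
  weight(W=1) = 1/14
Total weight = 15/56 + 1/14 = 19/56
P(W=0 | obs) = 15/56 / 19/56 = 15/19
P(W=1 | obs) = 1/14 / 19/56 = 4/19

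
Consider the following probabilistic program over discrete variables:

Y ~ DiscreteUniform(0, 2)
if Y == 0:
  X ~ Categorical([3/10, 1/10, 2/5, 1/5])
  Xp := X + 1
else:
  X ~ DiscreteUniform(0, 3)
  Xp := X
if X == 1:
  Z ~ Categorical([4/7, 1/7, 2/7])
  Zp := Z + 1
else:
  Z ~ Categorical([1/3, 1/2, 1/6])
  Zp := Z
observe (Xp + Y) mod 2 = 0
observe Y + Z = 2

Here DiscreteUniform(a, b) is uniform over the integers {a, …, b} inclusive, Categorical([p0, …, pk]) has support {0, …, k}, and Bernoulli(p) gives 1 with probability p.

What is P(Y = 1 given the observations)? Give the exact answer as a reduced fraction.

P(Y = 1 | obs) = 45/109

Enumerate traces; 6 have nonzero weight after conditioning:
  (Y=0, X=1, Z=2) weight 1/105
  (Y=0, X=3, Z=2) weight 1/90
  (Y=1, X=1, Z=1) weight 1/84
  (Y=1, X=3, Z=1) weight 1/24
  (Y=2, X=0, Z=0) weight 1/36
  (Y=2, X=2, Z=0) weight 1/36
Group by Y:
  weight(Y=0) = 13/630
  weight(Y=1) = 3/56
  weight(Y=2) = 1/18
Total weight = 13/630 + 3/56 + 1/18 = 109/840
P(Y=0 | obs) = 13/630 / 109/840 = 52/327
P(Y=1 | obs) = 3/56 / 109/840 = 45/109
P(Y=2 | obs) = 1/18 / 109/840 = 140/327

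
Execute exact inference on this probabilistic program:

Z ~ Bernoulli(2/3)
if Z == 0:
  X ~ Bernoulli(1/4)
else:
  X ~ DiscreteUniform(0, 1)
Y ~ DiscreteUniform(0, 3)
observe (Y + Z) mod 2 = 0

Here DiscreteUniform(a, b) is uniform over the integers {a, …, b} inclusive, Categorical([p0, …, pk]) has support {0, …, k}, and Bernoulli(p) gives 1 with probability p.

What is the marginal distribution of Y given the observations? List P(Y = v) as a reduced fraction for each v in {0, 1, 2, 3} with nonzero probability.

P(Y=0) = 1/6, P(Y=1) = 1/3, P(Y=2) = 1/6, P(Y=3) = 1/3

Enumerate traces; 8 have nonzero weight after conditioning:
  (Z=0, X=0, Y=0) weight 1/16
  (Z=0, X=0, Y=2) weight 1/16
  (Z=0, X=1, Y=0) weight 1/48
  (Z=0, X=1, Y=2) weight 1/48
  (Z=1, X=0, Y=1) weight 1/12
  (Z=1, X=0, Y=3) weight 1/12
  (Z=1, X=1, Y=1) weight 1/12
  (Z=1, X=1, Y=3) weight 1/12
Group by Y:
  weight(Y=0) = 1/12
  weight(Y=1) = 1/6
  weight(Y=2) = 1/12
  weight(Y=3) = 1/6
Total weight = 1/12 + 1/6 + 1/12 + 1/6 = 1/2
P(Y=0 | obs) = 1/12 / 1/2 = 1/6
P(Y=1 | obs) = 1/6 / 1/2 = 1/3
P(Y=2 | obs) = 1/12 / 1/2 = 1/6
P(Y=3 | obs) = 1/6 / 1/2 = 1/3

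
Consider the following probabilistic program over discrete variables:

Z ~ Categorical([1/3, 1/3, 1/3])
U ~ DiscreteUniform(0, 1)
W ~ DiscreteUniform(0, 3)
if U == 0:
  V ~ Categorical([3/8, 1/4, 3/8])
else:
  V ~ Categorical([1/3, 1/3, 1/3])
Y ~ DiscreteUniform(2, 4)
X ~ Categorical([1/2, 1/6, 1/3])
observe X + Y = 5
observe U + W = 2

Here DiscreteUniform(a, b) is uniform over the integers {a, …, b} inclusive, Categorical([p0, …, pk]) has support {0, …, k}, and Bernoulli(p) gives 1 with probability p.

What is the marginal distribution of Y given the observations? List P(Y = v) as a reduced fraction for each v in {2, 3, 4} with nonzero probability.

P(Y=3) = 2/3, P(Y=4) = 1/3

Enumerate traces; 36 have nonzero weight after conditioning:
  (Z=0, U=0, W=2, V=0, Y=3, X=2) weight 1/576
  (Z=0, U=0, W=2, V=0, Y=4, X=1) weight 1/1152
  (Z=0, U=0, W=2, V=1, Y=3, X=2) weight 1/864
  (Z=0, U=0, W=2, V=1, Y=4, X=1) weight 1/1728
  (Z=0, U=0, W=2, V=2, Y=3, X=2) weight 1/576
  (Z=0, U=0, W=2, V=2, Y=4, X=1) weight 1/1152
  (Z=0, U=1, W=1, V=0, Y=3, X=2) weight 1/648
  (Z=0, U=1, W=1, V=0, Y=4, X=1) weight 1/1296
  … 28 more
Group by Y:
  weight(Y=3) = 1/36
  weight(Y=4) = 1/72
Total weight = 1/36 + 1/72 = 1/24
P(Y=3 | obs) = 1/36 / 1/24 = 2/3
P(Y=4 | obs) = 1/72 / 1/24 = 1/3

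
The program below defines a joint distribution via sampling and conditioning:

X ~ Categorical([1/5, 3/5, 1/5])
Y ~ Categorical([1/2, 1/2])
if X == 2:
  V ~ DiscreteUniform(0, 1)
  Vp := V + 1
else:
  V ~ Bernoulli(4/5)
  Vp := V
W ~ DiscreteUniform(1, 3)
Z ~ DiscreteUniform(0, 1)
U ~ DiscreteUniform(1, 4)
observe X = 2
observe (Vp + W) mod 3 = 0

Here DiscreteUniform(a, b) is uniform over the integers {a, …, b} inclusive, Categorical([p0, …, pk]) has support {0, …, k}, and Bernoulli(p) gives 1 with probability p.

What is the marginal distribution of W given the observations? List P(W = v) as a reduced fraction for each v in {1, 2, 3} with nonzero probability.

Enumerate traces; 32 have nonzero weight after conditioning:
  (X=2, Y=0, V=0, W=2, Z=0, U=1) weight 1/480
  (X=2, Y=0, V=0, W=2, Z=0, U=2) weight 1/480
  (X=2, Y=0, V=0, W=2, Z=0, U=3) weight 1/480
  (X=2, Y=0, V=0, W=2, Z=0, U=4) weight 1/480
  (X=2, Y=0, V=0, W=2, Z=1, U=1) weight 1/480
  (X=2, Y=0, V=0, W=2, Z=1, U=2) weight 1/480
  (X=2, Y=0, V=0, W=2, Z=1, U=3) weight 1/480
  (X=2, Y=0, V=0, W=2, Z=1, U=4) weight 1/480
  (X=2, Y=0, V=1, W=1, Z=0, U=1) weight 1/480
  … 23 more
Group by W:
  weight(W=1) = 1/30
  weight(W=2) = 1/30
Total weight = 1/30 + 1/30 = 1/15
P(W=1 | obs) = 1/30 / 1/15 = 1/2
P(W=2 | obs) = 1/30 / 1/15 = 1/2

P(W=1) = 1/2, P(W=2) = 1/2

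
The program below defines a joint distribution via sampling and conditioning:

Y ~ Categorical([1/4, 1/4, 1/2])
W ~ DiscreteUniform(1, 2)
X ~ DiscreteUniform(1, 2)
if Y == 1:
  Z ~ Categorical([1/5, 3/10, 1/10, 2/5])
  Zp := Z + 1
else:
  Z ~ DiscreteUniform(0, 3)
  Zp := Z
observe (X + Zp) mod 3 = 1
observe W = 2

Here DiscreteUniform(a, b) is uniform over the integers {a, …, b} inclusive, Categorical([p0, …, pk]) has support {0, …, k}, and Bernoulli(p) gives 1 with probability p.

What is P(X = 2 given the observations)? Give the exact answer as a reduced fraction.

P(X = 2 | obs) = 21/53

Enumerate traces; 8 have nonzero weight after conditioning:
  (Y=0, W=2, X=1, Z=0) weight 1/64
  (Y=0, W=2, X=1, Z=3) weight 1/64
  (Y=0, W=2, X=2, Z=2) weight 1/64
  (Y=1, W=2, X=1, Z=2) weight 1/160
  (Y=1, W=2, X=2, Z=1) weight 3/160
  (Y=2, W=2, X=1, Z=0) weight 1/32
  (Y=2, W=2, X=1, Z=3) weight 1/32
  (Y=2, W=2, X=2, Z=2) weight 1/32
Group by X:
  weight(X=1) = 1/10
  weight(X=2) = 21/320
Total weight = 1/10 + 21/320 = 53/320
P(X=1 | obs) = 1/10 / 53/320 = 32/53
P(X=2 | obs) = 21/320 / 53/320 = 21/53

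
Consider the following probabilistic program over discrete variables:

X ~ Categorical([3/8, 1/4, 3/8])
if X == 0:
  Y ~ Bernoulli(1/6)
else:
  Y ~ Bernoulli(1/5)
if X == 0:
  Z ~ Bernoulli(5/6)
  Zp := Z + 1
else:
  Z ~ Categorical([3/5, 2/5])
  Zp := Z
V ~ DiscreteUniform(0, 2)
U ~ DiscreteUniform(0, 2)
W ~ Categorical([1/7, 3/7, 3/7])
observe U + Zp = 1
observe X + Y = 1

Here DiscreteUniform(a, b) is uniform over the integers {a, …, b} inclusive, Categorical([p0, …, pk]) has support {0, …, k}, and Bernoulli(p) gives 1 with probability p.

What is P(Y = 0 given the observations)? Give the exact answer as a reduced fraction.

Enumerate traces; 27 have nonzero weight after conditioning:
  (X=0, Y=1, Z=0, V=0, U=0, W=0) weight 1/6048
  (X=0, Y=1, Z=0, V=0, U=0, W=1) weight 1/2016
  (X=0, Y=1, Z=0, V=0, U=0, W=2) weight 1/2016
  (X=0, Y=1, Z=0, V=1, U=0, W=0) weight 1/6048
  (X=0, Y=1, Z=0, V=1, U=0, W=1) weight 1/2016
  (X=0, Y=1, Z=0, V=1, U=0, W=2) weight 1/2016
  (X=0, Y=1, Z=0, V=2, U=0, W=0) weight 1/6048
  (X=0, Y=1, Z=0, V=2, U=0, W=1) weight 1/2016
  (X=1, Y=0, Z=0, V=0, U=1, W=0) weight 1/525
  … 18 more
Group by Y:
  weight(Y=0) = 1/15
  weight(Y=1) = 1/288
Total weight = 1/15 + 1/288 = 101/1440
P(Y=0 | obs) = 1/15 / 101/1440 = 96/101
P(Y=1 | obs) = 1/288 / 101/1440 = 5/101

P(Y = 0 | obs) = 96/101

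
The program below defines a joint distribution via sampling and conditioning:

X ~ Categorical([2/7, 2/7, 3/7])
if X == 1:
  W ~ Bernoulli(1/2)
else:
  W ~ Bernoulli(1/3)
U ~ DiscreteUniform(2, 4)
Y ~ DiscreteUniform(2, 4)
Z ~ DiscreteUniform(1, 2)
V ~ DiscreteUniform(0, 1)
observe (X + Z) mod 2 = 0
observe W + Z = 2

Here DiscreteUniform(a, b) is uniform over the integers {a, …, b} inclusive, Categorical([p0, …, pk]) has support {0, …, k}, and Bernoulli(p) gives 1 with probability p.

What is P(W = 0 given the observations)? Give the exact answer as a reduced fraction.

P(W = 0 | obs) = 10/13

Enumerate traces; 54 have nonzero weight after conditioning:
  (X=0, W=0, U=2, Y=2, Z=2, V=0) weight 1/189
  (X=0, W=0, U=2, Y=2, Z=2, V=1) weight 1/189
  (X=0, W=0, U=2, Y=3, Z=2, V=0) weight 1/189
  (X=0, W=0, U=2, Y=3, Z=2, V=1) weight 1/189
  (X=0, W=0, U=2, Y=4, Z=2, V=0) weight 1/189
  (X=0, W=0, U=2, Y=4, Z=2, V=1) weight 1/189
  (X=0, W=0, U=3, Y=2, Z=2, V=0) weight 1/189
  (X=0, W=0, U=3, Y=2, Z=2, V=1) weight 1/189
  (X=1, W=1, U=2, Y=2, Z=1, V=0) weight 1/252
  … 45 more
Group by W:
  weight(W=0) = 5/21
  weight(W=1) = 1/14
Total weight = 5/21 + 1/14 = 13/42
P(W=0 | obs) = 5/21 / 13/42 = 10/13
P(W=1 | obs) = 1/14 / 13/42 = 3/13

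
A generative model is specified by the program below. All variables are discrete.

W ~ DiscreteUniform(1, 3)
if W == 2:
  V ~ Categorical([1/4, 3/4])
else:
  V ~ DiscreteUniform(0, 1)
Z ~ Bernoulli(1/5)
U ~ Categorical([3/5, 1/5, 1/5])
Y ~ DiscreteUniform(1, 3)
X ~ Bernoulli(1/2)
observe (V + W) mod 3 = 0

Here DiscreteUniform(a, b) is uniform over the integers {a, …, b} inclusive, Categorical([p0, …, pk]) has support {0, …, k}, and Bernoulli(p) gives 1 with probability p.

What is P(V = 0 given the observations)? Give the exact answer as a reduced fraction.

Enumerate traces; 72 have nonzero weight after conditioning:
  (W=2, V=1, Z=0, U=0, Y=1, X=0) weight 1/50
  (W=2, V=1, Z=0, U=0, Y=1, X=1) weight 1/50
  (W=2, V=1, Z=0, U=0, Y=2, X=0) weight 1/50
  (W=2, V=1, Z=0, U=0, Y=2, X=1) weight 1/50
  (W=2, V=1, Z=0, U=0, Y=3, X=0) weight 1/50
  (W=2, V=1, Z=0, U=0, Y=3, X=1) weight 1/50
  (W=2, V=1, Z=0, U=1, Y=1, X=0) weight 1/150
  (W=2, V=1, Z=0, U=1, Y=1, X=1) weight 1/150
  (W=3, V=0, Z=0, U=0, Y=1, X=0) weight 1/75
  … 63 more
Group by V:
  weight(V=0) = 1/6
  weight(V=1) = 1/4
Total weight = 1/6 + 1/4 = 5/12
P(V=0 | obs) = 1/6 / 5/12 = 2/5
P(V=1 | obs) = 1/4 / 5/12 = 3/5

P(V = 0 | obs) = 2/5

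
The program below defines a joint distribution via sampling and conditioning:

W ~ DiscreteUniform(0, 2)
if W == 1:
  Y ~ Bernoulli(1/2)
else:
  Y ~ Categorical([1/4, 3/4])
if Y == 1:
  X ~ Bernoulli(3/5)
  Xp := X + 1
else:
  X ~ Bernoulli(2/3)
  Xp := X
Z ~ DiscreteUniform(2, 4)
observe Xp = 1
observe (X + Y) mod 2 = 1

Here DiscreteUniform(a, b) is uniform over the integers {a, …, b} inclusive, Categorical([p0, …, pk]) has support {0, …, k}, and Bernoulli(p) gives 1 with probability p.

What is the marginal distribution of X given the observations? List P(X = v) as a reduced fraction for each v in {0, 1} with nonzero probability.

P(X=0) = 6/11, P(X=1) = 5/11

Enumerate traces; 18 have nonzero weight after conditioning:
  (W=0, Y=0, X=1, Z=2) weight 1/54
  (W=0, Y=0, X=1, Z=3) weight 1/54
  (W=0, Y=0, X=1, Z=4) weight 1/54
  (W=0, Y=1, X=0, Z=2) weight 1/30
  (W=0, Y=1, X=0, Z=3) weight 1/30
  (W=0, Y=1, X=0, Z=4) weight 1/30
  (W=1, Y=0, X=1, Z=2) weight 1/27
  (W=1, Y=0, X=1, Z=3) weight 1/27
  … 10 more
Group by X:
  weight(X=0) = 4/15
  weight(X=1) = 2/9
Total weight = 4/15 + 2/9 = 22/45
P(X=0 | obs) = 4/15 / 22/45 = 6/11
P(X=1 | obs) = 2/9 / 22/45 = 5/11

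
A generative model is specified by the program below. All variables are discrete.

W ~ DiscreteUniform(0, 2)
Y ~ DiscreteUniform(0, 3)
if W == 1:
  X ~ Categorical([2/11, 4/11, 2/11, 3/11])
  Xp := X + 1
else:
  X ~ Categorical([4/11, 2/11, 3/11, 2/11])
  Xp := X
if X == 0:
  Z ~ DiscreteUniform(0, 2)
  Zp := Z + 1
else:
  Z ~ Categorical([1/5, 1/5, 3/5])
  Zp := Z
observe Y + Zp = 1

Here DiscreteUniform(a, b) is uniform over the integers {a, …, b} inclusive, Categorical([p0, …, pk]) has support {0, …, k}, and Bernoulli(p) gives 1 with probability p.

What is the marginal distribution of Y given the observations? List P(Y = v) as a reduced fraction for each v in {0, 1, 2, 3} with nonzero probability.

Enumerate traces; 21 have nonzero weight after conditioning:
  (W=0, Y=0, X=0, Z=0) weight 1/99
  (W=0, Y=0, X=1, Z=1) weight 1/330
  (W=0, Y=0, X=2, Z=1) weight 1/220
  (W=0, Y=0, X=3, Z=1) weight 1/330
  (W=0, Y=1, X=1, Z=0) weight 1/330
  (W=0, Y=1, X=2, Z=0) weight 1/220
  (W=0, Y=1, X=3, Z=0) weight 1/330
  (W=1, Y=0, X=0, Z=0) weight 1/198
  … 13 more
Group by Y:
  weight(Y=0) = 119/1980
  weight(Y=1) = 23/660
Total weight = 119/1980 + 23/660 = 47/495
P(Y=0 | obs) = 119/1980 / 47/495 = 119/188
P(Y=1 | obs) = 23/660 / 47/495 = 69/188

P(Y=0) = 119/188, P(Y=1) = 69/188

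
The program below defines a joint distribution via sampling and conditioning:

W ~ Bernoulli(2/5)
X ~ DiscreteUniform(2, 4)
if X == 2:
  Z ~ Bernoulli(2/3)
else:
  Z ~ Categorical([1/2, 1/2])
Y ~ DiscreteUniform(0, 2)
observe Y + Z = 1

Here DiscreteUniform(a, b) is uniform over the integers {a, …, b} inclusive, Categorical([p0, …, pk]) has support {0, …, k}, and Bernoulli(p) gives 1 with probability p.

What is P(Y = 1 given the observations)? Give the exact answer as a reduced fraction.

P(Y = 1 | obs) = 4/9

Enumerate traces; 12 have nonzero weight after conditioning:
  (W=0, X=2, Z=0, Y=1) weight 1/45
  (W=0, X=2, Z=1, Y=0) weight 2/45
  (W=0, X=3, Z=0, Y=1) weight 1/30
  (W=0, X=3, Z=1, Y=0) weight 1/30
  (W=0, X=4, Z=0, Y=1) weight 1/30
  (W=0, X=4, Z=1, Y=0) weight 1/30
  (W=1, X=2, Z=0, Y=1) weight 2/135
  (W=1, X=2, Z=1, Y=0) weight 4/135
  … 4 more
Group by Y:
  weight(Y=0) = 5/27
  weight(Y=1) = 4/27
Total weight = 5/27 + 4/27 = 1/3
P(Y=0 | obs) = 5/27 / 1/3 = 5/9
P(Y=1 | obs) = 4/27 / 1/3 = 4/9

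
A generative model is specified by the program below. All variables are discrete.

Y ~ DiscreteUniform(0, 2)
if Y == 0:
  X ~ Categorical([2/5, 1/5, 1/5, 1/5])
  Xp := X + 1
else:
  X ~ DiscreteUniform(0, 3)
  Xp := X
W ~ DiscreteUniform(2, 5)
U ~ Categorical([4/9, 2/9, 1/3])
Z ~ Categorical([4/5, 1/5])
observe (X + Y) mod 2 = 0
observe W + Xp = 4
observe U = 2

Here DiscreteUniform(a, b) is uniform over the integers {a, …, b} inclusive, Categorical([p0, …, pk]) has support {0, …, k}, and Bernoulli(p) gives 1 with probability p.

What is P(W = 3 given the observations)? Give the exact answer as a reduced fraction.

Enumerate traces; 8 have nonzero weight after conditioning:
  (Y=0, X=0, W=3, U=2, Z=0) weight 2/225
  (Y=0, X=0, W=3, U=2, Z=1) weight 1/450
  (Y=1, X=1, W=3, U=2, Z=0) weight 1/180
  (Y=1, X=1, W=3, U=2, Z=1) weight 1/720
  (Y=2, X=0, W=4, U=2, Z=0) weight 1/180
  (Y=2, X=0, W=4, U=2, Z=1) weight 1/720
  (Y=2, X=2, W=2, U=2, Z=0) weight 1/180
  (Y=2, X=2, W=2, U=2, Z=1) weight 1/720
Group by W:
  weight(W=2) = 1/144
  weight(W=3) = 13/720
  weight(W=4) = 1/144
Total weight = 1/144 + 13/720 + 1/144 = 23/720
P(W=2 | obs) = 1/144 / 23/720 = 5/23
P(W=3 | obs) = 13/720 / 23/720 = 13/23
P(W=4 | obs) = 1/144 / 23/720 = 5/23

P(W = 3 | obs) = 13/23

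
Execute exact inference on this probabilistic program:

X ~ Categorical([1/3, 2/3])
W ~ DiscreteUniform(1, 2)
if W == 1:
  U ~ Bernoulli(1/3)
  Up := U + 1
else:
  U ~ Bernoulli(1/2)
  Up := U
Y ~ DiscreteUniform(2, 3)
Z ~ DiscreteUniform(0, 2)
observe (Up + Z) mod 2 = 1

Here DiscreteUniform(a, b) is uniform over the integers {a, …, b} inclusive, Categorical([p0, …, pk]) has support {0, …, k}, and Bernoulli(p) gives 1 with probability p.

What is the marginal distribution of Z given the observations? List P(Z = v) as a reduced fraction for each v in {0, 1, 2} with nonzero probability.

P(Z=0) = 7/19, P(Z=1) = 5/19, P(Z=2) = 7/19

Enumerate traces; 24 have nonzero weight after conditioning:
  (X=0, W=1, U=0, Y=2, Z=0) weight 1/54
  (X=0, W=1, U=0, Y=2, Z=2) weight 1/54
  (X=0, W=1, U=0, Y=3, Z=0) weight 1/54
  (X=0, W=1, U=0, Y=3, Z=2) weight 1/54
  (X=0, W=1, U=1, Y=2, Z=1) weight 1/108
  (X=0, W=1, U=1, Y=3, Z=1) weight 1/108
  (X=0, W=2, U=0, Y=2, Z=1) weight 1/72
  (X=0, W=2, U=0, Y=3, Z=1) weight 1/72
  … 16 more
Group by Z:
  weight(Z=0) = 7/36
  weight(Z=1) = 5/36
  weight(Z=2) = 7/36
Total weight = 7/36 + 5/36 + 7/36 = 19/36
P(Z=0 | obs) = 7/36 / 19/36 = 7/19
P(Z=1 | obs) = 5/36 / 19/36 = 5/19
P(Z=2 | obs) = 7/36 / 19/36 = 7/19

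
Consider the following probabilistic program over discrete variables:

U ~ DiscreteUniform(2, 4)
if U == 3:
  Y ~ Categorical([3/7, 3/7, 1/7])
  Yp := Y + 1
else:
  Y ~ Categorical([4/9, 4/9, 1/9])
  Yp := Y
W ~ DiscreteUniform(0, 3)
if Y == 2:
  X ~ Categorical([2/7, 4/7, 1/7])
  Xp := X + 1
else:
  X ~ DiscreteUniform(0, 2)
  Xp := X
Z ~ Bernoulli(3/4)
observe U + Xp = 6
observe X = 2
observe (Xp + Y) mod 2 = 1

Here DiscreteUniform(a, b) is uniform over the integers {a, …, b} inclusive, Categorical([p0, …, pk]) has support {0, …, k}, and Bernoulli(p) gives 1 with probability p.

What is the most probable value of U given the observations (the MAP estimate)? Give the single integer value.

Enumerate traces; 16 have nonzero weight after conditioning:
  (U=3, Y=2, W=0, X=2, Z=0) weight 1/2352
  (U=3, Y=2, W=0, X=2, Z=1) weight 1/784
  (U=3, Y=2, W=1, X=2, Z=0) weight 1/2352
  (U=3, Y=2, W=1, X=2, Z=1) weight 1/784
  (U=3, Y=2, W=2, X=2, Z=0) weight 1/2352
  (U=3, Y=2, W=2, X=2, Z=1) weight 1/784
  (U=3, Y=2, W=3, X=2, Z=0) weight 1/2352
  (U=3, Y=2, W=3, X=2, Z=1) weight 1/784
  (U=4, Y=1, W=0, X=2, Z=0) weight 1/324
  … 7 more
Group by U:
  weight(U=3) = 1/147
  weight(U=4) = 4/81
Total weight = 1/147 + 4/81 = 223/3969
P(U=3 | obs) = 1/147 / 223/3969 = 27/223
P(U=4 | obs) = 4/81 / 223/3969 = 196/223
argmax = 4

argmax_v P(U = v | obs) = 4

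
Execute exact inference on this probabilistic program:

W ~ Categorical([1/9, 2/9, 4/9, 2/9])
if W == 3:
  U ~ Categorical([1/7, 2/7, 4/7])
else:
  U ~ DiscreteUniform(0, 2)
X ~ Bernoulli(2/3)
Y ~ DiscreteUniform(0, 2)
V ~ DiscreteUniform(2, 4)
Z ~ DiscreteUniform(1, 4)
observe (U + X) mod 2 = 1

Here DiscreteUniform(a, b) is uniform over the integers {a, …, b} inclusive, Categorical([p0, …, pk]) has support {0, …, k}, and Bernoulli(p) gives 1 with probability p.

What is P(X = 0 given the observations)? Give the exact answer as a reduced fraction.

P(X = 0 | obs) = 61/317

Enumerate traces; 432 have nonzero weight after conditioning:
  (W=0, U=0, X=1, Y=0, V=2, Z=1) weight 1/1458
  (W=0, U=0, X=1, Y=0, V=2, Z=2) weight 1/1458
  (W=0, U=0, X=1, Y=0, V=2, Z=3) weight 1/1458
  (W=0, U=0, X=1, Y=0, V=2, Z=4) weight 1/1458
  (W=0, U=0, X=1, Y=0, V=3, Z=1) weight 1/1458
  (W=0, U=0, X=1, Y=0, V=3, Z=2) weight 1/1458
  (W=0, U=0, X=1, Y=0, V=3, Z=3) weight 1/1458
  (W=0, U=0, X=1, Y=0, V=3, Z=4) weight 1/1458
  (W=0, U=1, X=0, Y=0, V=2, Z=1) weight 1/2916
  … 423 more
Group by X:
  weight(X=0) = 61/567
  weight(X=1) = 256/567
Total weight = 61/567 + 256/567 = 317/567
P(X=0 | obs) = 61/567 / 317/567 = 61/317
P(X=1 | obs) = 256/567 / 317/567 = 256/317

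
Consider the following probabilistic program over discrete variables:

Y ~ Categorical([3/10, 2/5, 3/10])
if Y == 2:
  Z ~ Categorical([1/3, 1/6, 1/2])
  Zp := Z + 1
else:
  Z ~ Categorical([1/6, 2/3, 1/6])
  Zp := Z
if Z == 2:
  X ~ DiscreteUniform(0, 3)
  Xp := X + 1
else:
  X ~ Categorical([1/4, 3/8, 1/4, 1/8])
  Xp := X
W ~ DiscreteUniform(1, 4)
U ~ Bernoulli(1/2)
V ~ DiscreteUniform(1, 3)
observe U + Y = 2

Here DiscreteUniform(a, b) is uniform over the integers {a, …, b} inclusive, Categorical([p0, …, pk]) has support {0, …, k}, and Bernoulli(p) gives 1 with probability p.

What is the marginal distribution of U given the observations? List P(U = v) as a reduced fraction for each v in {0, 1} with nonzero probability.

P(U=0) = 3/7, P(U=1) = 4/7

Enumerate traces; 288 have nonzero weight after conditioning:
  (Y=1, Z=0, X=0, W=1, U=1, V=1) weight 1/1440
  (Y=1, Z=0, X=0, W=1, U=1, V=2) weight 1/1440
  (Y=1, Z=0, X=0, W=1, U=1, V=3) weight 1/1440
  (Y=1, Z=0, X=0, W=2, U=1, V=1) weight 1/1440
  (Y=1, Z=0, X=0, W=2, U=1, V=2) weight 1/1440
  (Y=1, Z=0, X=0, W=2, U=1, V=3) weight 1/1440
  (Y=1, Z=0, X=0, W=3, U=1, V=1) weight 1/1440
  (Y=1, Z=0, X=0, W=3, U=1, V=2) weight 1/1440
  (Y=2, Z=0, X=0, W=1, U=0, V=1) weight 1/960
  … 279 more
Group by U:
  weight(U=0) = 3/20
  weight(U=1) = 1/5
Total weight = 3/20 + 1/5 = 7/20
P(U=0 | obs) = 3/20 / 7/20 = 3/7
P(U=1 | obs) = 1/5 / 7/20 = 4/7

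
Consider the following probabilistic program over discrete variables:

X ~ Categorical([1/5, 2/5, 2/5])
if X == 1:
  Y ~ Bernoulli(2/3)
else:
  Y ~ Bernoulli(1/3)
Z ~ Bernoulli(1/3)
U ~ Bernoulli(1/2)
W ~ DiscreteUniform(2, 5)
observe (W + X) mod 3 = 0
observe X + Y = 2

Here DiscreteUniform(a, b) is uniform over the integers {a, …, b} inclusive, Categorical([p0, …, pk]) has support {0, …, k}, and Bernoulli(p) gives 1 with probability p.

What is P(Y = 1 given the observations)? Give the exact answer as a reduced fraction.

P(Y = 1 | obs) = 2/3

Enumerate traces; 12 have nonzero weight after conditioning:
  (X=1, Y=1, Z=0, U=0, W=2) weight 1/45
  (X=1, Y=1, Z=0, U=0, W=5) weight 1/45
  (X=1, Y=1, Z=0, U=1, W=2) weight 1/45
  (X=1, Y=1, Z=0, U=1, W=5) weight 1/45
  (X=1, Y=1, Z=1, U=0, W=2) weight 1/90
  (X=1, Y=1, Z=1, U=0, W=5) weight 1/90
  (X=1, Y=1, Z=1, U=1, W=2) weight 1/90
  (X=1, Y=1, Z=1, U=1, W=5) weight 1/90
  (X=2, Y=0, Z=0, U=0, W=4) weight 1/45
  … 3 more
Group by Y:
  weight(Y=0) = 1/15
  weight(Y=1) = 2/15
Total weight = 1/15 + 2/15 = 1/5
P(Y=0 | obs) = 1/15 / 1/5 = 1/3
P(Y=1 | obs) = 2/15 / 1/5 = 2/3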